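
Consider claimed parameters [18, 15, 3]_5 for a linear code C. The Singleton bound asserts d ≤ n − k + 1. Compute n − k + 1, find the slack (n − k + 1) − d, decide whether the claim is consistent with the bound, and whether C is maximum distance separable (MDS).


Singleton RHS = n − k + 1 = 4, slack = 1, bound satisfied, not MDS.

Singleton bound: d ≤ n − k + 1.
Here n = 18, k = 15, so n − k + 1 = 4.
Given d = 3, check d ≤ 4: YES.
Slack = (n − k + 1) − d = 1.
The code is NOT MDS (slack = 1 > 0).
Description: the claimed parameters are [18, 15, 3]_5; such a code would be non-MDS.


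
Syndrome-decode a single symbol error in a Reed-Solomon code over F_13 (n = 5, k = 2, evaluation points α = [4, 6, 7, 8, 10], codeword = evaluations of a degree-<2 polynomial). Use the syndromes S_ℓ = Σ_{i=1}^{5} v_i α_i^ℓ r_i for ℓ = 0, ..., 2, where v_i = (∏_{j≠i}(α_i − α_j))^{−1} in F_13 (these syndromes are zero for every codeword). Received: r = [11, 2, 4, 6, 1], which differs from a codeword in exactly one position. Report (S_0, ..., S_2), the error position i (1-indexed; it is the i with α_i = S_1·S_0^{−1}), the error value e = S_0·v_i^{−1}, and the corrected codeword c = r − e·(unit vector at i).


S = (4, 1, 10), error at position 5, error magnitude e = 4, c = [11, 2, 4, 6, 10].

Step 1: column multipliers v_i = (∏_{j≠i}(α_i − α_j))^{−1} mod 13.
  i = 1 (α = 4): (4−6)(4−7)(4−8)(4−10) = (−2)·(−3)·(−4)·(−6) = 144 ≡ 1, so v_1 = 1^{−1} = 1 (mod 13).
  i = 2 (α = 6): (6−4)(6−7)(6−8)(6−10) = 2·(−1)·(−2)·(−4) = −16 ≡ 10, so v_2 = 10^{−1} = 4 (mod 13).
  i = 3 (α = 7): (7−4)(7−6)(7−8)(7−10) = 3·1·(−1)·(−3) = 9 ≡ 9, so v_3 = 9^{−1} = 3 (mod 13).
  i = 4 (α = 8): (8−4)(8−6)(8−7)(8−10) = 4·2·1·(−2) = −16 ≡ 10, so v_4 = 10^{−1} = 4 (mod 13).
  i = 5 (α = 10): (10−4)(10−6)(10−7)(10−8) = 6·4·3·2 = 144 ≡ 1, so v_5 = 1^{−1} = 1 (mod 13).
  v = [1, 4, 3, 4, 1].
Step 2: syndromes of r = [11, 2, 4, 6, 1] (all sums mod 13).
  S_0 = Σ v_i r_i = 1·11 + 4·2 + 3·4 + 4·6 + 1·1 = 56 ≡ 4.
  S_1 = Σ v_i α_i r_i = 1·4·11 + 4·6·2 + 3·7·4 + 4·8·6 + 1·10·1 = 378 ≡ 1.
  α_i^2 mod 13 = [3, 10, 10, 12, 9].
  S_2 = Σ v_i α_i^2 r_i = 1·3·11 + 4·10·2 + 3·10·4 + 4·12·6 + 1·9·1 = 530 ≡ 10.
  S = (4, 1, 10) ≠ 0, so r is not a codeword (an error is present).
Step 3: locate the error. For a single error e at position i, S_ℓ = v_i·e·α_i^ℓ, so α_err = S_1/S_0.
  S_0^{−1} = 4^{−1} = 10 (mod 13), so α_err = 1·10 = 10 ≡ 10 = α_5. Error position i = 5.
  Consistency check: S_2/S_1 = 10·1 = 10 ≡ 10 = α_err ✓ (single-error assumption holds).
Step 4: error magnitude e = S_0/v_5 = S_0·∏_{j≠5}(α_5 − α_j) = 4·1 = 4 ≡ 4 (mod 13).
Step 5: correct position 5: c_5 = r_5 − e = 1 − 4 ≡ 10 (mod 13). Hence c = [11, 2, 4, 6, 10].
  Check: interpolating c through the α_i gives m(x) = 3 + 2·x (degree < 2) with m(α_i) = c_i for every i, so c is indeed a codeword.


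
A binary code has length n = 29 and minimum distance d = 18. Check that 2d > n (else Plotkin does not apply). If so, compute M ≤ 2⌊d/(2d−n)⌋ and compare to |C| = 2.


Plotkin bound M ≤ 4; given |C| = 2 ≤ bound (satisfied).

Check applicability: 2d = 36, n = 29.
2d − n = 7 > 0, so Plotkin applies.
Compute d/(2d−n) = 18/7 ≈ 2.5714.
⌊d/(2d−n)⌋ = 2.
Plotkin bound: M ≤ 2·2 = 4.
Given |C| = 2, check: satisfied.
This |C| is below the Plotkin bound.


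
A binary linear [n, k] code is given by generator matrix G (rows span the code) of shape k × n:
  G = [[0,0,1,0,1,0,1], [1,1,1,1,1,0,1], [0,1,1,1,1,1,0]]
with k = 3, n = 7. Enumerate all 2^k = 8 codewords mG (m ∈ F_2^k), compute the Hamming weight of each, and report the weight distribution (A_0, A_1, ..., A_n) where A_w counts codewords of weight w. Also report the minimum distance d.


Weight distribution: A_0 = 1, A_3 = 3, A_4 = 2, A_5 = 1, A_6 = 1. Minimum distance d = 3.

Enumerate all 2^3 = 8 messages m ∈ F_2^3.
For each, compute codeword c = mG in F_2^7, then tally its weight.
  m = 000 → c = 0000000, weight = 0.
  m = 100 → c = 0010101, weight = 3.
  m = 010 → c = 1111101, weight = 6.
  m = 110 → c = 1101000, weight = 3.
  m = 001 → c = 0111110, weight = 5.
  m = 101 → c = 0101011, weight = 4.
  m = 011 → c = 1000011, weight = 3.
  m = 111 → c = 1010110, weight = 4.
Tally weights:
  weight 0: 1 codewords.
  weight 3: 3 codewords.
  weight 4: 2 codewords.
  weight 5: 1 codewords.
  weight 6: 1 codewords.
Minimum distance d = smallest w > 0 with A_w > 0 = 3.
Sanity: Σ A_w = 8 = 2^3 = 8 ✓.


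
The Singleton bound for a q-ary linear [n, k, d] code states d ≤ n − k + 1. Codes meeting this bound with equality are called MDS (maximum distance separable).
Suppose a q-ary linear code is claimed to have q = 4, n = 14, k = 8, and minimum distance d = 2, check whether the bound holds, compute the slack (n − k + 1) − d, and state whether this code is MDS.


Singleton RHS = n − k + 1 = 7, slack = 5, bound satisfied, not MDS.

Singleton bound: d ≤ n − k + 1.
Here n = 14, k = 8, so n − k + 1 = 7.
Given d = 2, check d ≤ 7: YES.
Slack = (n − k + 1) − d = 5.
The code is NOT MDS (slack = 5 > 0).
Description: the claimed parameters are [14, 8, 2]_4; such a code would be non-MDS.


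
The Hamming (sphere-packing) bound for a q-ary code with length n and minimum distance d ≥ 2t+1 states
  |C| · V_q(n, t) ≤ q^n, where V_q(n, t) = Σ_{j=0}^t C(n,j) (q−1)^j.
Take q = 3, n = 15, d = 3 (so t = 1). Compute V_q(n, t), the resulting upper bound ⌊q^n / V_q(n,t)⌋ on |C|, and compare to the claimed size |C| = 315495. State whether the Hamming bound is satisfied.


V_q(n, t) = 31, q^n = 14348907, Hamming bound = 462867, |C| = 315495 ≤ bound (satisfied).

Step 1: Compute V_q(n, t) = Σ_{j=0}^1 C(n, j) (q−1)^j.
  j = 0: C(15,0)·(2)^0 = 1·1 = 1.
  j = 1: C(15,1)·(2)^1 = 15·2 = 30.
  V_q(n, t) = 1 + 30 = 31.
Step 2: q^n = 3^15 = 14348907.
Step 3: Hamming bound ⌊q^n / V_q(n,t)⌋ = ⌊14348907/31⌋ = 462867.
Step 4: Compare |C| = 315495 to 462867: satisfied.
The claimed |C| lies below the Hamming bound.


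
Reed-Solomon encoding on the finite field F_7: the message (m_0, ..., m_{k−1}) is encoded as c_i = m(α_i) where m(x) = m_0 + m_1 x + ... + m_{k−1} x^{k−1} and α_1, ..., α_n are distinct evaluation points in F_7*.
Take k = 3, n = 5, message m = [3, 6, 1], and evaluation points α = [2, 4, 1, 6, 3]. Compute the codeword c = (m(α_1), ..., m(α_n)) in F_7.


c = [5, 1, 3, 5, 2]

Message polynomial: m(x) = 3 + 6·x + 1·x^2 (mod 7).
For each evaluation point α_i, compute m(α_i) mod 7:
  α_1 = 2: Horner steps 1 → 1 → 5, so m(2) = 5.
  α_2 = 4: Horner steps 1 → 3 → 1, so m(4) = 1.
  α_3 = 1: Horner steps 1 → 0 → 3, so m(1) = 3.
  α_4 = 6: Horner steps 1 → 5 → 5, so m(6) = 5.
  α_5 = 3: Horner steps 1 → 2 → 2, so m(3) = 2.
Codeword c = [5, 1, 3, 5, 2] ∈ F_7^5.


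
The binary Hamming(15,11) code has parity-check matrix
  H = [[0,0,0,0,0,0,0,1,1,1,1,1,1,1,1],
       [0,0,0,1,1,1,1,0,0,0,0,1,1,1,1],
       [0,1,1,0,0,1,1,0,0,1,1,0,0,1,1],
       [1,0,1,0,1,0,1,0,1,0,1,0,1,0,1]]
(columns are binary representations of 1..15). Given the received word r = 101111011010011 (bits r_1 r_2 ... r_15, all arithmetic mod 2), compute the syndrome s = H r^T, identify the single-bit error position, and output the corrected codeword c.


s = (1, 1, 1, 0)^T, error position = 14, corrected codeword c = 101111011010001

Compute s = H r^T mod 2 one row at a time:
  s_1 = 1 + 1 + 0 + 1 + 0 + 0 + 1 + 1 = 5 ≡ 1 (mod 2).
  s_2 = 1 + 1 + 1 + 0 + 0 + 0 + 1 + 1 = 5 ≡ 1 (mod 2).
  s_3 = 0 + 1 + 1 + 0 + 0 + 1 + 1 + 1 = 5 ≡ 1 (mod 2).
  s_4 = 1 + 1 + 1 + 0 + 1 + 1 + 0 + 1 = 6 ≡ 0 (mod 2).
s = (1, 1, 1, 0)^T — this equals column 14 of H (binary 1110), so error is at position 14.
Correct: flip bit 14 of r = 101111011010011 to get c = 101111011010001.


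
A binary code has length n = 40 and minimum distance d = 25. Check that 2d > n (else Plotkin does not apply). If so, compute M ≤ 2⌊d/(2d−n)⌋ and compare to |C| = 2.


Plotkin bound M ≤ 4; given |C| = 2 ≤ bound (satisfied).

Check applicability: 2d = 50, n = 40.
2d − n = 10 > 0, so Plotkin applies.
Compute d/(2d−n) = 25/10 ≈ 2.5000.
⌊d/(2d−n)⌋ = 2.
Plotkin bound: M ≤ 2·2 = 4.
Given |C| = 2, check: satisfied.
This |C| is below the Plotkin bound.


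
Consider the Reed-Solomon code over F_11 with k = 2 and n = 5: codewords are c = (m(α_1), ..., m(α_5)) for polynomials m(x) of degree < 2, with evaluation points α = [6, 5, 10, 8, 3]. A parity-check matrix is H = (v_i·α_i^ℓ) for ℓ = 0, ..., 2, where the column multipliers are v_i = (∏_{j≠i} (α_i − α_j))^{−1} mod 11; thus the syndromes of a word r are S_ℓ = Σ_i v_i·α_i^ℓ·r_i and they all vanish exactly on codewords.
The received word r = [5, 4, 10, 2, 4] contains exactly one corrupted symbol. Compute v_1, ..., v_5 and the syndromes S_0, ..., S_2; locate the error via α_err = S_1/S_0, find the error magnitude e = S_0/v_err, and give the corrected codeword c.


S = (1, 5, 3), error at position 2, error magnitude e = 3, c = [5, 1, 10, 2, 4].

Step 1: column multipliers v_i = (∏_{j≠i}(α_i − α_j))^{−1} mod 11.
  i = 1 (α = 6): (6−5)(6−10)(6−8)(6−3) = 1·(−4)·(−2)·3 = 24 ≡ 2, so v_1 = 2^{−1} = 6 (mod 11).
  i = 2 (α = 5): (5−6)(5−10)(5−8)(5−3) = (−1)·(−5)·(−3)·2 = −30 ≡ 3, so v_2 = 3^{−1} = 4 (mod 11).
  i = 3 (α = 10): (10−6)(10−5)(10−8)(10−3) = 4·5·2·7 = 280 ≡ 5, so v_3 = 5^{−1} = 9 (mod 11).
  i = 4 (α = 8): (8−6)(8−5)(8−10)(8−3) = 2·3·(−2)·5 = −60 ≡ 6, so v_4 = 6^{−1} = 2 (mod 11).
  i = 5 (α = 3): (3−6)(3−5)(3−10)(3−8) = (−3)·(−2)·(−7)·(−5) = 210 ≡ 1, so v_5 = 1^{−1} = 1 (mod 11).
  v = [6, 4, 9, 2, 1].
Step 2: syndromes of r = [5, 4, 10, 2, 4] (all sums mod 11).
  S_0 = Σ v_i r_i = 6·5 + 4·4 + 9·10 + 2·2 + 1·4 = 144 ≡ 1.
  S_1 = Σ v_i α_i r_i = 6·6·5 + 4·5·4 + 9·10·10 + 2·8·2 + 1·3·4 = 1204 ≡ 5.
  α_i^2 mod 11 = [3, 3, 1, 9, 9].
  S_2 = Σ v_i α_i^2 r_i = 6·3·5 + 4·3·4 + 9·1·10 + 2·9·2 + 1·9·4 = 300 ≡ 3.
  S = (1, 5, 3) ≠ 0, so r is not a codeword (an error is present).
Step 3: locate the error. For a single error e at position i, S_ℓ = v_i·e·α_i^ℓ, so α_err = S_1/S_0.
  S_0^{−1} = 1^{−1} = 1 (mod 11), so α_err = 5·1 = 5 ≡ 5 = α_2. Error position i = 2.
  Consistency check: S_2/S_1 = 3·9 = 27 ≡ 5 = α_err ✓ (single-error assumption holds).
Step 4: error magnitude e = S_0/v_2 = S_0·∏_{j≠2}(α_2 − α_j) = 1·3 = 3 ≡ 3 (mod 11).
Step 5: correct position 2: c_2 = r_2 − e = 4 − 3 ≡ 1 (mod 11). Hence c = [5, 1, 10, 2, 4].
  Check: interpolating c through the α_i gives m(x) = 3 + 4·x (degree < 2) with m(α_i) = c_i for every i, so c is indeed a codeword.


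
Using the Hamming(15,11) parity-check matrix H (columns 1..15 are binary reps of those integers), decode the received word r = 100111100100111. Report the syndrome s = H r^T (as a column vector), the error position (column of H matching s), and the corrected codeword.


s = (0, 1, 1, 1)^T, error position = 7, corrected codeword c = 100111000100111

Compute s = H r^T mod 2 one row at a time:
  s_1 = 0 + 0 + 1 + 0 + 0 + 1 + 1 + 1 = 4 ≡ 0 (mod 2).
  s_2 = 1 + 1 + 1 + 1 + 0 + 1 + 1 + 1 = 7 ≡ 1 (mod 2).
  s_3 = 0 + 0 + 1 + 1 + 1 + 0 + 1 + 1 = 5 ≡ 1 (mod 2).
  s_4 = 1 + 0 + 1 + 1 + 0 + 0 + 1 + 1 = 5 ≡ 1 (mod 2).
s = (0, 1, 1, 1)^T — this equals column 7 of H (binary 0111), so error is at position 7.
Correct: flip bit 7 of r = 100111100100111 to get c = 100111000100111.


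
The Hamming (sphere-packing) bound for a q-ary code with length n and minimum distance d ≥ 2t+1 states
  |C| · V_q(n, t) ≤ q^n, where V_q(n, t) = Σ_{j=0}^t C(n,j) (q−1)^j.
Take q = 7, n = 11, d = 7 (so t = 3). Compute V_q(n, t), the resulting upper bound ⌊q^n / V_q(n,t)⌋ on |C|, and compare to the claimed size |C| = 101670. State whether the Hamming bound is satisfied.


V_q(n, t) = 37687, q^n = 1977326743, Hamming bound = 52467, |C| = 101670 > bound (violated).

Step 1: Compute V_q(n, t) = Σ_{j=0}^3 C(n, j) (q−1)^j.
  j = 0: C(11,0)·(6)^0 = 1·1 = 1.
  j = 1: C(11,1)·(6)^1 = 11·6 = 66.
  j = 2: C(11,2)·(6)^2 = 55·36 = 1980.
  j = 3: C(11,3)·(6)^3 = 165·216 = 35640.
  V_q(n, t) = 1 + 66 + 1980 + 35640 = 37687.
Step 2: q^n = 7^11 = 1977326743.
Step 3: Hamming bound ⌊q^n / V_q(n,t)⌋ = ⌊1977326743/37687⌋ = 52467.
Step 4: Compare |C| = 101670 to 52467: violated.
The claimed |C| lies above the Hamming bound, so no 7-ary code of length 11 with d ≥ 7 can have 101670 codewords.


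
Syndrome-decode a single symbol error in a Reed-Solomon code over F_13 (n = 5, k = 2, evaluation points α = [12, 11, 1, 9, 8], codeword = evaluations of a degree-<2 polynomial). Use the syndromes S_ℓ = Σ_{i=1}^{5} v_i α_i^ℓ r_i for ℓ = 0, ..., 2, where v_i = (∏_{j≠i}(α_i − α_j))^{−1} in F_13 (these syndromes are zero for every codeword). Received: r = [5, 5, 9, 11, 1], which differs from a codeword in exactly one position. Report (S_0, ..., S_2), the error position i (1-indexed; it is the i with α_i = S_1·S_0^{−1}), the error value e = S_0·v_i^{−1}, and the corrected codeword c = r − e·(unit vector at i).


S = (8, 5, 8), error at position 1, error magnitude e = 3, c = [2, 5, 9, 11, 1].

Step 1: column multipliers v_i = (∏_{j≠i}(α_i − α_j))^{−1} mod 13.
  i = 1 (α = 12): (12−11)(12−1)(12−9)(12−8) = 1·11·3·4 = 132 ≡ 2, so v_1 = 2^{−1} = 7 (mod 13).
  i = 2 (α = 11): (11−12)(11−1)(11−9)(11−8) = (−1)·10·2·3 = −60 ≡ 5, so v_2 = 5^{−1} = 8 (mod 13).
  i = 3 (α = 1): (1−12)(1−11)(1−9)(1−8) = (−11)·(−10)·(−8)·(−7) = 6160 ≡ 11, so v_3 = 11^{−1} = 6 (mod 13).
  i = 4 (α = 9): (9−12)(9−11)(9−1)(9−8) = (−3)·(−2)·8·1 = 48 ≡ 9, so v_4 = 9^{−1} = 3 (mod 13).
  i = 5 (α = 8): (8−12)(8−11)(8−1)(8−9) = (−4)·(−3)·7·(−1) = −84 ≡ 7, so v_5 = 7^{−1} = 2 (mod 13).
  v = [7, 8, 6, 3, 2].
Step 2: syndromes of r = [5, 5, 9, 11, 1] (all sums mod 13).
  S_0 = Σ v_i r_i = 7·5 + 8·5 + 6·9 + 3·11 + 2·1 = 164 ≡ 8.
  S_1 = Σ v_i α_i r_i = 7·12·5 + 8·11·5 + 6·1·9 + 3·9·11 + 2·8·1 = 1227 ≡ 5.
  α_i^2 mod 13 = [1, 4, 1, 3, 12].
  S_2 = Σ v_i α_i^2 r_i = 7·1·5 + 8·4·5 + 6·1·9 + 3·3·11 + 2·12·1 = 372 ≡ 8.
  S = (8, 5, 8) ≠ 0, so r is not a codeword (an error is present).
Step 3: locate the error. For a single error e at position i, S_ℓ = v_i·e·α_i^ℓ, so α_err = S_1/S_0.
  S_0^{−1} = 8^{−1} = 5 (mod 13), so α_err = 5·5 = 25 ≡ 12 = α_1. Error position i = 1.
  Consistency check: S_2/S_1 = 8·8 = 64 ≡ 12 = α_err ✓ (single-error assumption holds).
Step 4: error magnitude e = S_0/v_1 = S_0·∏_{j≠1}(α_1 − α_j) = 8·2 = 16 ≡ 3 (mod 13).
Step 5: correct position 1: c_1 = r_1 − e = 5 − 3 ≡ 2 (mod 13). Hence c = [2, 5, 9, 11, 1].
  Check: interpolating c through the α_i gives m(x) = 12 + 10·x (degree < 2) with m(α_i) = c_i for every i, so c is indeed a codeword.


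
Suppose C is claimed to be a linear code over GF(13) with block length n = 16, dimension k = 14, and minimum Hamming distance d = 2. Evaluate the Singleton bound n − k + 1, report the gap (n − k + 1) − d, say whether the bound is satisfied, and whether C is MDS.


Singleton RHS = n − k + 1 = 3, slack = 1, bound satisfied, not MDS.

Singleton bound: d ≤ n − k + 1.
Here n = 16, k = 14, so n − k + 1 = 3.
Given d = 2, check d ≤ 3: YES.
Slack = (n − k + 1) − d = 1.
The code is NOT MDS (slack = 1 > 0).
Description: the claimed parameters are [16, 14, 2]_13; such a code would be non-MDS.


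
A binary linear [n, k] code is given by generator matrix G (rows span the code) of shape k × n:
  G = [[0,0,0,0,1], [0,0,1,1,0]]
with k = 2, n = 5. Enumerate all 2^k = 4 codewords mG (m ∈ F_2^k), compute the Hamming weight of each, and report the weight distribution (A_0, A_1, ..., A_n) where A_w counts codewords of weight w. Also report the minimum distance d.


Weight distribution: A_0 = 1, A_1 = 1, A_2 = 1, A_3 = 1. Minimum distance d = 1.

Enumerate all 2^2 = 4 messages m ∈ F_2^2.
For each, compute codeword c = mG in F_2^5, then tally its weight.
  m = 00 → c = 00000, weight = 0.
  m = 10 → c = 00001, weight = 1.
  m = 01 → c = 00110, weight = 2.
  m = 11 → c = 00111, weight = 3.
Tally weights:
  weight 0: 1 codewords.
  weight 1: 1 codewords.
  weight 2: 1 codewords.
  weight 3: 1 codewords.
Minimum distance d = smallest w > 0 with A_w > 0 = 1.
Sanity: Σ A_w = 4 = 2^2 = 4 ✓.


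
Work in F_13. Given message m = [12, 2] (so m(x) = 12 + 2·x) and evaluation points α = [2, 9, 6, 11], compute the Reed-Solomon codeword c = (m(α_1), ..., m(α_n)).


c = [3, 4, 11, 8]

Message polynomial: m(x) = 12 + 2·x (mod 13).
For each evaluation point α_i, compute m(α_i) mod 13:
  α_1 = 2: Horner steps 2 → 3, so m(2) = 3.
  α_2 = 9: Horner steps 2 → 4, so m(9) = 4.
  α_3 = 6: Horner steps 2 → 11, so m(6) = 11.
  α_4 = 11: Horner steps 2 → 8, so m(11) = 8.
Codeword c = [3, 4, 11, 8] ∈ F_13^4.


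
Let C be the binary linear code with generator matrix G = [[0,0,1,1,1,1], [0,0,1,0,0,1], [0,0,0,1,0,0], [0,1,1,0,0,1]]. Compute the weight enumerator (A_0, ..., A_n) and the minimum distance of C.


Weight distribution: A_0 = 1, A_1 = 3, A_2 = 4, A_3 = 4, A_4 = 3, A_5 = 1. Minimum distance d = 1.

Enumerate all 2^4 = 16 messages m ∈ F_2^4.
For each, compute codeword c = mG in F_2^6, then tally its weight.
  m = 0000 → c = 000000, weight = 0.
  m = 1000 → c = 001111, weight = 4.
  m = 0100 → c = 001001, weight = 2.
  m = 1100 → c = 000110, weight = 2.
  m = 0010 → c = 000100, weight = 1.
  m = 1010 → c = 001011, weight = 3.
  m = 0110 → c = 001101, weight = 3.
  m = 1110 → c = 000010, weight = 1.
  m = 0001 → c = 011001, weight = 3.
  m = 1001 → c = 010110, weight = 3.
  m = 0101 → c = 010000, weight = 1.
  m = 1101 → c = 011111, weight = 5.
  m = 0011 → c = 011101, weight = 4.
  m = 1011 → c = 010010, weight = 2.
  m = 0111 → c = 010100, weight = 2.
  m = 1111 → c = 011011, weight = 4.
Tally weights:
  weight 0: 1 codewords.
  weight 1: 3 codewords.
  weight 2: 4 codewords.
  weight 3: 4 codewords.
  weight 4: 3 codewords.
  weight 5: 1 codewords.
Minimum distance d = smallest w > 0 with A_w > 0 = 1.
Sanity: Σ A_w = 16 = 2^4 = 16 ✓.


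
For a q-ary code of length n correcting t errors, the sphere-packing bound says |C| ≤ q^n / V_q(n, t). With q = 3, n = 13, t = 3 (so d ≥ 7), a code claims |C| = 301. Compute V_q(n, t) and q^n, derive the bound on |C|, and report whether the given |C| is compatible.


V_q(n, t) = 2627, q^n = 1594323, Hamming bound = 606, |C| = 301 ≤ bound (satisfied).

Step 1: Compute V_q(n, t) = Σ_{j=0}^3 C(n, j) (q−1)^j.
  j = 0: C(13,0)·(2)^0 = 1·1 = 1.
  j = 1: C(13,1)·(2)^1 = 13·2 = 26.
  j = 2: C(13,2)·(2)^2 = 78·4 = 312.
  j = 3: C(13,3)·(2)^3 = 286·8 = 2288.
  V_q(n, t) = 1 + 26 + 312 + 2288 = 2627.
Step 2: q^n = 3^13 = 1594323.
Step 3: Hamming bound ⌊q^n / V_q(n,t)⌋ = ⌊1594323/2627⌋ = 606.
Step 4: Compare |C| = 301 to 606: satisfied.
The claimed |C| lies below the Hamming bound.


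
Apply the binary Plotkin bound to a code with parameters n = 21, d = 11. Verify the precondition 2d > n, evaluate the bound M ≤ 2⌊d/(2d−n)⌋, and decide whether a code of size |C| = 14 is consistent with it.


Plotkin bound M ≤ 22; given |C| = 14 ≤ bound (satisfied).

Check applicability: 2d = 22, n = 21.
2d − n = 1 > 0, so Plotkin applies.
Compute d/(2d−n) = 11/1 ≈ 11.0000.
⌊d/(2d−n)⌋ = 11.
Plotkin bound: M ≤ 2·11 = 22.
Given |C| = 14, check: satisfied.
This |C| is below the Plotkin bound.


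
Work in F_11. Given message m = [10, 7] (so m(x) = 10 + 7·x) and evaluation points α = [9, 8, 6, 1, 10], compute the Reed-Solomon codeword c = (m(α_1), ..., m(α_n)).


c = [7, 0, 8, 6, 3]

Message polynomial: m(x) = 10 + 7·x (mod 11).
For each evaluation point α_i, compute m(α_i) mod 11:
  α_1 = 9: Horner steps 7 → 7, so m(9) = 7.
  α_2 = 8: Horner steps 7 → 0, so m(8) = 0.
  α_3 = 6: Horner steps 7 → 8, so m(6) = 8.
  α_4 = 1: Horner steps 7 → 6, so m(1) = 6.
  α_5 = 10: Horner steps 7 → 3, so m(10) = 3.
Codeword c = [7, 0, 8, 6, 3] ∈ F_11^5.


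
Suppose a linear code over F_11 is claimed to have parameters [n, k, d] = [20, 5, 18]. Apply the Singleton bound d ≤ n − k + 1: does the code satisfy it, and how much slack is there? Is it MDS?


Singleton RHS = n − k + 1 = 16, slack = -2, bound violated (no such code; not MDS).

Singleton bound: d ≤ n − k + 1.
Here n = 20, k = 5, so n − k + 1 = 16.
Given d = 18, check d ≤ 16: NO.
Slack = (n − k + 1) − d = -2.
The slack is negative: d = 18 exceeds n − k + 1 = 16 by 2, so the Singleton bound is violated and no linear [20, 5, 18]_11 code can exist. In particular it is not MDS (MDS requires d = n − k + 1 exactly).
Description: the claimed parameters are [20, 5, 18]_11; such a code would be impossible (violates the Singleton bound).


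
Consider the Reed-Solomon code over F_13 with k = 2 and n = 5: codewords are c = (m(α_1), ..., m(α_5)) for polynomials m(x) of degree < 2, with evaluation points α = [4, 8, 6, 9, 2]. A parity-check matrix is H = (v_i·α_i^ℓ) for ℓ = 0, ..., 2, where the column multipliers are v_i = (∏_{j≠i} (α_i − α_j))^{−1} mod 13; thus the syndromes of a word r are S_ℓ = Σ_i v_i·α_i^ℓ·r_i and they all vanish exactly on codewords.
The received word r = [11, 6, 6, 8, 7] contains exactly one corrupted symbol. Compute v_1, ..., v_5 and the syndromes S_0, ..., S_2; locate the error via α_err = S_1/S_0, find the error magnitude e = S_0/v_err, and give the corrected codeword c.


S = (12, 7, 3), error at position 3, error magnitude e = 4, c = [11, 6, 2, 8, 7].

Step 1: column multipliers v_i = (∏_{j≠i}(α_i − α_j))^{−1} mod 13.
  i = 1 (α = 4): (4−8)(4−6)(4−9)(4−2) = (−4)·(−2)·(−5)·2 = −80 ≡ 11, so v_1 = 11^{−1} = 6 (mod 13).
  i = 2 (α = 8): (8−4)(8−6)(8−9)(8−2) = 4·2·(−1)·6 = −48 ≡ 4, so v_2 = 4^{−1} = 10 (mod 13).
  i = 3 (α = 6): (6−4)(6−8)(6−9)(6−2) = 2·(−2)·(−3)·4 = 48 ≡ 9, so v_3 = 9^{−1} = 3 (mod 13).
  i = 4 (α = 9): (9−4)(9−8)(9−6)(9−2) = 5·1·3·7 = 105 ≡ 1, so v_4 = 1^{−1} = 1 (mod 13).
  i = 5 (α = 2): (2−4)(2−8)(2−6)(2−9) = (−2)·(−6)·(−4)·(−7) = 336 ≡ 11, so v_5 = 11^{−1} = 6 (mod 13).
  v = [6, 10, 3, 1, 6].
Step 2: syndromes of r = [11, 6, 6, 8, 7] (all sums mod 13).
  S_0 = Σ v_i r_i = 6·11 + 10·6 + 3·6 + 1·8 + 6·7 = 194 ≡ 12.
  S_1 = Σ v_i α_i r_i = 6·4·11 + 10·8·6 + 3·6·6 + 1·9·8 + 6·2·7 = 1008 ≡ 7.
  α_i^2 mod 13 = [3, 12, 10, 3, 4].
  S_2 = Σ v_i α_i^2 r_i = 6·3·11 + 10·12·6 + 3·10·6 + 1·3·8 + 6·4·7 = 1290 ≡ 3.
  S = (12, 7, 3) ≠ 0, so r is not a codeword (an error is present).
Step 3: locate the error. For a single error e at position i, S_ℓ = v_i·e·α_i^ℓ, so α_err = S_1/S_0.
  S_0^{−1} = 12^{−1} = 12 (mod 13), so α_err = 7·12 = 84 ≡ 6 = α_3. Error position i = 3.
  Consistency check: S_2/S_1 = 3·2 = 6 ≡ 6 = α_err ✓ (single-error assumption holds).
Step 4: error magnitude e = S_0/v_3 = S_0·∏_{j≠3}(α_3 − α_j) = 12·9 = 108 ≡ 4 (mod 13).
Step 5: correct position 3: c_3 = r_3 − e = 6 − 4 ≡ 2 (mod 13). Hence c = [11, 6, 2, 8, 7].
  Check: interpolating c through the α_i gives m(x) = 3 + 2·x (degree < 2) with m(α_i) = c_i for every i, so c is indeed a codeword.


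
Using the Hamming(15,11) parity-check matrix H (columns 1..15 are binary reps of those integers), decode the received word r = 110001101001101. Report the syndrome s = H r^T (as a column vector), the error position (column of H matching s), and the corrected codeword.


s = (0, 1, 0, 1)^T, error position = 5, corrected codeword c = 110011101001101

Compute s = H r^T mod 2 one row at a time:
  s_1 = 0 + 1 + 0 + 0 + 1 + 1 + 0 + 1 = 4 ≡ 0 (mod 2).
  s_2 = 0 + 0 + 1 + 1 + 1 + 1 + 0 + 1 = 5 ≡ 1 (mod 2).
  s_3 = 1 + 0 + 1 + 1 + 0 + 0 + 0 + 1 = 4 ≡ 0 (mod 2).
  s_4 = 1 + 0 + 0 + 1 + 1 + 0 + 1 + 1 = 5 ≡ 1 (mod 2).
s = (0, 1, 0, 1)^T — this equals column 5 of H (binary 0101), so error is at position 5.
Correct: flip bit 5 of r = 110001101001101 to get c = 110011101001101.


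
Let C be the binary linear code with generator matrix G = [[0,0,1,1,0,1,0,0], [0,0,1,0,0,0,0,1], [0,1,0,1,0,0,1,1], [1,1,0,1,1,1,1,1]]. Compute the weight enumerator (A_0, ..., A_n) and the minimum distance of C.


Weight distribution: A_0 = 1, A_2 = 1, A_3 = 4, A_4 = 5, A_5 = 2, A_6 = 1, A_7 = 2. Minimum distance d = 2.

Enumerate all 2^4 = 16 messages m ∈ F_2^4.
For each, compute codeword c = mG in F_2^8, then tally its weight.
  m = 0000 → c = 00000000, weight = 0.
  m = 1000 → c = 00110100, weight = 3.
  m = 0100 → c = 00100001, weight = 2.
  m = 1100 → c = 00010101, weight = 3.
  m = 0010 → c = 01010011, weight = 4.
  m = 1010 → c = 01100111, weight = 5.
  m = 0110 → c = 01110010, weight = 4.
  m = 1110 → c = 01000110, weight = 3.
  m = 0001 → c = 11011111, weight = 7.
  m = 1001 → c = 11101011, weight = 6.
  m = 0101 → c = 11111110, weight = 7.
  m = 1101 → c = 11001010, weight = 4.
  m = 0011 → c = 10001100, weight = 3.
  m = 1011 → c = 10111000, weight = 4.
  m = 0111 → c = 10101101, weight = 5.
  m = 1111 → c = 10011001, weight = 4.
Tally weights:
  weight 0: 1 codewords.
  weight 2: 1 codewords.
  weight 3: 4 codewords.
  weight 4: 5 codewords.
  weight 5: 2 codewords.
  weight 6: 1 codewords.
  weight 7: 2 codewords.
Minimum distance d = smallest w > 0 with A_w > 0 = 2.
Sanity: Σ A_w = 16 = 2^4 = 16 ✓.


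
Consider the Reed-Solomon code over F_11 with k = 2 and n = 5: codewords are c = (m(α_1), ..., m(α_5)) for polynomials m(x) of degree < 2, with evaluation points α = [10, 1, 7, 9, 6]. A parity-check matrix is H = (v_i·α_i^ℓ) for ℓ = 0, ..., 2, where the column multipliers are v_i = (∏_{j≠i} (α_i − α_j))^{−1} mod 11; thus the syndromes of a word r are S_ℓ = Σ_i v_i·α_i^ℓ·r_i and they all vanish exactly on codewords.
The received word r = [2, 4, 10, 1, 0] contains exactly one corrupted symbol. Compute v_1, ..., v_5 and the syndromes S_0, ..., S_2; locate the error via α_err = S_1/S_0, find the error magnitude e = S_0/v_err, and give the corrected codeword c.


S = (4, 2, 1), error at position 5, error magnitude e = 2, c = [2, 4, 10, 1, 9].

Step 1: column multipliers v_i = (∏_{j≠i}(α_i − α_j))^{−1} mod 11.
  i = 1 (α = 10): (10−1)(10−7)(10−9)(10−6) = 9·3·1·4 = 108 ≡ 9, so v_1 = 9^{−1} = 5 (mod 11).
  i = 2 (α = 1): (1−10)(1−7)(1−9)(1−6) = (−9)·(−6)·(−8)·(−5) = 2160 ≡ 4, so v_2 = 4^{−1} = 3 (mod 11).
  i = 3 (α = 7): (7−10)(7−1)(7−9)(7−6) = (−3)·6·(−2)·1 = 36 ≡ 3, so v_3 = 3^{−1} = 4 (mod 11).
  i = 4 (α = 9): (9−10)(9−1)(9−7)(9−6) = (−1)·8·2·3 = −48 ≡ 7, so v_4 = 7^{−1} = 8 (mod 11).
  i = 5 (α = 6): (6−10)(6−1)(6−7)(6−9) = (−4)·5·(−1)·(−3) = −60 ≡ 6, so v_5 = 6^{−1} = 2 (mod 11).
  v = [5, 3, 4, 8, 2].
Step 2: syndromes of r = [2, 4, 10, 1, 0] (all sums mod 11).
  S_0 = Σ v_i r_i = 5·2 + 3·4 + 4·10 + 8·1 + 2·0 = 70 ≡ 4.
  S_1 = Σ v_i α_i r_i = 5·10·2 + 3·1·4 + 4·7·10 + 8·9·1 + 2·6·0 = 464 ≡ 2.
  α_i^2 mod 11 = [1, 1, 5, 4, 3].
  S_2 = Σ v_i α_i^2 r_i = 5·1·2 + 3·1·4 + 4·5·10 + 8·4·1 + 2·3·0 = 254 ≡ 1.
  S = (4, 2, 1) ≠ 0, so r is not a codeword (an error is present).
Step 3: locate the error. For a single error e at position i, S_ℓ = v_i·e·α_i^ℓ, so α_err = S_1/S_0.
  S_0^{−1} = 4^{−1} = 3 (mod 11), so α_err = 2·3 = 6 ≡ 6 = α_5. Error position i = 5.
  Consistency check: S_2/S_1 = 1·6 = 6 ≡ 6 = α_err ✓ (single-error assumption holds).
Step 4: error magnitude e = S_0/v_5 = S_0·∏_{j≠5}(α_5 − α_j) = 4·6 = 24 ≡ 2 (mod 11).
Step 5: correct position 5: c_5 = r_5 − e = 0 − 2 ≡ 9 (mod 11). Hence c = [2, 4, 10, 1, 9].
  Check: interpolating c through the α_i gives m(x) = 3 + 1·x (degree < 2) with m(α_i) = c_i for every i, so c is indeed a codeword.


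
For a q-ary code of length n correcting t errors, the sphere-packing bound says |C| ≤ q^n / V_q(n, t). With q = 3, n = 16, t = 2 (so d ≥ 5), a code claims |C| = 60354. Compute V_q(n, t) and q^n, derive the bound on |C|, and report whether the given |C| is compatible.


V_q(n, t) = 513, q^n = 43046721, Hamming bound = 83911, |C| = 60354 ≤ bound (satisfied).

Step 1: Compute V_q(n, t) = Σ_{j=0}^2 C(n, j) (q−1)^j.
  j = 0: C(16,0)·(2)^0 = 1·1 = 1.
  j = 1: C(16,1)·(2)^1 = 16·2 = 32.
  j = 2: C(16,2)·(2)^2 = 120·4 = 480.
  V_q(n, t) = 1 + 32 + 480 = 513.
Step 2: q^n = 3^16 = 43046721.
Step 3: Hamming bound ⌊q^n / V_q(n,t)⌋ = ⌊43046721/513⌋ = 83911.
Step 4: Compare |C| = 60354 to 83911: satisfied.
The claimed |C| lies below the Hamming bound.


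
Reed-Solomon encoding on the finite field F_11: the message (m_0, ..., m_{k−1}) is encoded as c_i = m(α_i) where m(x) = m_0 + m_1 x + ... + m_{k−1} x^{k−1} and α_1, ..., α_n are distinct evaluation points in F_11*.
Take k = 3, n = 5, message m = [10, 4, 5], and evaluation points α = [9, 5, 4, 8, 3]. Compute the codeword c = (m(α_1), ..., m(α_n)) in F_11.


c = [0, 1, 7, 10, 1]

Message polynomial: m(x) = 10 + 4·x + 5·x^2 (mod 11).
For each evaluation point α_i, compute m(α_i) mod 11:
  α_1 = 9: Horner steps 5 → 5 → 0, so m(9) = 0.
  α_2 = 5: Horner steps 5 → 7 → 1, so m(5) = 1.
  α_3 = 4: Horner steps 5 → 2 → 7, so m(4) = 7.
  α_4 = 8: Horner steps 5 → 0 → 10, so m(8) = 10.
  α_5 = 3: Horner steps 5 → 8 → 1, so m(3) = 1.
Codeword c = [0, 1, 7, 10, 1] ∈ F_11^5.


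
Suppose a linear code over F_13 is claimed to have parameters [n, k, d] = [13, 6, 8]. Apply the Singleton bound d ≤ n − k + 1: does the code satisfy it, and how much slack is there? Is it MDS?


Singleton RHS = n − k + 1 = 8, slack = 0, bound satisfied, MDS.

Singleton bound: d ≤ n − k + 1.
Here n = 13, k = 6, so n − k + 1 = 8.
Given d = 8, check d ≤ 8: YES.
Slack = (n − k + 1) − d = 0.
The code is MDS (slack = 0).
Description: the claimed parameters are [13, 6, 8]_13; such a code would be MDS (meets Singleton bound).


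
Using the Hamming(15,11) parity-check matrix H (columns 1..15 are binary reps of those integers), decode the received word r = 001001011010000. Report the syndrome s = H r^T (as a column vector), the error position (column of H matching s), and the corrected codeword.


s = (1, 1, 1, 1)^T, error position = 15, corrected codeword c = 001001011010001

Compute s = H r^T mod 2 one row at a time:
  s_1 = 1 + 1 + 0 + 1 + 0 + 0 + 0 + 0 = 3 ≡ 1 (mod 2).
  s_2 = 0 + 0 + 1 + 0 + 0 + 0 + 0 + 0 = 1 ≡ 1 (mod 2).
  s_3 = 0 + 1 + 1 + 0 + 0 + 1 + 0 + 0 = 3 ≡ 1 (mod 2).
  s_4 = 0 + 1 + 0 + 0 + 1 + 1 + 0 + 0 = 3 ≡ 1 (mod 2).
s = (1, 1, 1, 1)^T — this equals column 15 of H (binary 1111), so error is at position 15.
Correct: flip bit 15 of r = 001001011010000 to get c = 001001011010001.


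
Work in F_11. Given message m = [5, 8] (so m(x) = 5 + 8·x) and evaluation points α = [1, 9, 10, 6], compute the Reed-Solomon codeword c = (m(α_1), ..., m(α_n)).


c = [2, 0, 8, 9]

Message polynomial: m(x) = 5 + 8·x (mod 11).
For each evaluation point α_i, compute m(α_i) mod 11:
  α_1 = 1: Horner steps 8 → 2, so m(1) = 2.
  α_2 = 9: Horner steps 8 → 0, so m(9) = 0.
  α_3 = 10: Horner steps 8 → 8, so m(10) = 8.
  α_4 = 6: Horner steps 8 → 9, so m(6) = 9.
Codeword c = [2, 0, 8, 9] ∈ F_11^4.


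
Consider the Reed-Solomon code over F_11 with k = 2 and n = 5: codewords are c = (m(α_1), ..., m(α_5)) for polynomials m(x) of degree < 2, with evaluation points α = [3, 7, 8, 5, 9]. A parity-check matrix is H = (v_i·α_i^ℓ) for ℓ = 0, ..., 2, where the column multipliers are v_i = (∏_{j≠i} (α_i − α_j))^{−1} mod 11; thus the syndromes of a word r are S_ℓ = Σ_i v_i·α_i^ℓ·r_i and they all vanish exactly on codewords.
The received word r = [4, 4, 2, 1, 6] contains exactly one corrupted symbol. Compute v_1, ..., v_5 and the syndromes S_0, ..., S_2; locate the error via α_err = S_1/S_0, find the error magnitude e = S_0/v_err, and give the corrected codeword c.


S = (10, 4, 6), error at position 2, error magnitude e = 6, c = [4, 9, 2, 1, 6].

Step 1: column multipliers v_i = (∏_{j≠i}(α_i − α_j))^{−1} mod 11.
  i = 1 (α = 3): (3−7)(3−8)(3−5)(3−9) = (−4)·(−5)·(−2)·(−6) = 240 ≡ 9, so v_1 = 9^{−1} = 5 (mod 11).
  i = 2 (α = 7): (7−3)(7−8)(7−5)(7−9) = 4·(−1)·2·(−2) = 16 ≡ 5, so v_2 = 5^{−1} = 9 (mod 11).
  i = 3 (α = 8): (8−3)(8−7)(8−5)(8−9) = 5·1·3·(−1) = −15 ≡ 7, so v_3 = 7^{−1} = 8 (mod 11).
  i = 4 (α = 5): (5−3)(5−7)(5−8)(5−9) = 2·(−2)·(−3)·(−4) = −48 ≡ 7, so v_4 = 7^{−1} = 8 (mod 11).
  i = 5 (α = 9): (9−3)(9−7)(9−8)(9−5) = 6·2·1·4 = 48 ≡ 4, so v_5 = 4^{−1} = 3 (mod 11).
  v = [5, 9, 8, 8, 3].
Step 2: syndromes of r = [4, 4, 2, 1, 6] (all sums mod 11).
  S_0 = Σ v_i r_i = 5·4 + 9·4 + 8·2 + 8·1 + 3·6 = 98 ≡ 10.
  S_1 = Σ v_i α_i r_i = 5·3·4 + 9·7·4 + 8·8·2 + 8·5·1 + 3·9·6 = 642 ≡ 4.
  α_i^2 mod 11 = [9, 5, 9, 3, 4].
  S_2 = Σ v_i α_i^2 r_i = 5·9·4 + 9·5·4 + 8·9·2 + 8·3·1 + 3·4·6 = 600 ≡ 6.
  S = (10, 4, 6) ≠ 0, so r is not a codeword (an error is present).
Step 3: locate the error. For a single error e at position i, S_ℓ = v_i·e·α_i^ℓ, so α_err = S_1/S_0.
  S_0^{−1} = 10^{−1} = 10 (mod 11), so α_err = 4·10 = 40 ≡ 7 = α_2. Error position i = 2.
  Consistency check: S_2/S_1 = 6·3 = 18 ≡ 7 = α_err ✓ (single-error assumption holds).
Step 4: error magnitude e = S_0/v_2 = S_0·∏_{j≠2}(α_2 − α_j) = 10·5 = 50 ≡ 6 (mod 11).
Step 5: correct position 2: c_2 = r_2 − e = 4 − 6 ≡ 9 (mod 11). Hence c = [4, 9, 2, 1, 6].
  Check: interpolating c through the α_i gives m(x) = 3 + 4·x (degree < 2) with m(α_i) = c_i for every i, so c is indeed a codeword.


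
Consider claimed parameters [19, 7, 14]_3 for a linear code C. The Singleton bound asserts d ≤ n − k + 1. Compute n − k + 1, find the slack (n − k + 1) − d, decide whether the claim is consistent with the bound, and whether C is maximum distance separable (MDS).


Singleton RHS = n − k + 1 = 13, slack = -1, bound violated (no such code; not MDS).

Singleton bound: d ≤ n − k + 1.
Here n = 19, k = 7, so n − k + 1 = 13.
Given d = 14, check d ≤ 13: NO.
Slack = (n − k + 1) − d = -1.
The slack is negative: d = 14 exceeds n − k + 1 = 13 by 1, so the Singleton bound is violated and no linear [19, 7, 14]_3 code can exist. In particular it is not MDS (MDS requires d = n − k + 1 exactly).
Description: the claimed parameters are [19, 7, 14]_3; such a code would be impossible (violates the Singleton bound).


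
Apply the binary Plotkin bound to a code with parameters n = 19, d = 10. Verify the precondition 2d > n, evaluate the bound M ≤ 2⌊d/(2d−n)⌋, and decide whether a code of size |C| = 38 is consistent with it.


Plotkin bound M ≤ 20; given |C| = 38 > bound (violated).

Check applicability: 2d = 20, n = 19.
2d − n = 1 > 0, so Plotkin applies.
Compute d/(2d−n) = 10/1 ≈ 10.0000.
⌊d/(2d−n)⌋ = 10.
Plotkin bound: M ≤ 2·10 = 20.
Given |C| = 38, check: VIOLATED.
This |C| is above the Plotkin bound, so no binary code with n = 19, d = 10 and 38 codewords exists.


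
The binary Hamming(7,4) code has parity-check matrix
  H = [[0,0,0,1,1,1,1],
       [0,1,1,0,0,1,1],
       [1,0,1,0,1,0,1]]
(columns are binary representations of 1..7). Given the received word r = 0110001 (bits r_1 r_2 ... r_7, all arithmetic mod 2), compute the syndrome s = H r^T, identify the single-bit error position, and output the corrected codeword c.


s = (1, 1, 0)^T, error position = 6, corrected codeword c = 0110011

Compute s = H r^T mod 2 one row at a time:
  s_1 = 0 + 0 + 0 + 1 = 1 ≡ 1 (mod 2).
  s_2 = 1 + 1 + 0 + 1 = 3 ≡ 1 (mod 2).
  s_3 = 0 + 1 + 0 + 1 = 2 ≡ 0 (mod 2).
s = (1, 1, 0)^T — this equals column 6 of H (binary 110), so error is at position 6.
Correct: flip bit 6 of r = 0110001 to get c = 0110011.


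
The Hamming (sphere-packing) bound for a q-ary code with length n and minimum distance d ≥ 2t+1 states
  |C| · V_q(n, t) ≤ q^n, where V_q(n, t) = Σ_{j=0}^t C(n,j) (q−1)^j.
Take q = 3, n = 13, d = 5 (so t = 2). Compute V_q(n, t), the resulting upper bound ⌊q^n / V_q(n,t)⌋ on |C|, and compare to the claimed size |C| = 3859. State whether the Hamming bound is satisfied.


V_q(n, t) = 339, q^n = 1594323, Hamming bound = 4703, |C| = 3859 ≤ bound (satisfied).

Step 1: Compute V_q(n, t) = Σ_{j=0}^2 C(n, j) (q−1)^j.
  j = 0: C(13,0)·(2)^0 = 1·1 = 1.
  j = 1: C(13,1)·(2)^1 = 13·2 = 26.
  j = 2: C(13,2)·(2)^2 = 78·4 = 312.
  V_q(n, t) = 1 + 26 + 312 = 339.
Step 2: q^n = 3^13 = 1594323.
Step 3: Hamming bound ⌊q^n / V_q(n,t)⌋ = ⌊1594323/339⌋ = 4703.
Step 4: Compare |C| = 3859 to 4703: satisfied.
The claimed |C| lies below the Hamming bound.


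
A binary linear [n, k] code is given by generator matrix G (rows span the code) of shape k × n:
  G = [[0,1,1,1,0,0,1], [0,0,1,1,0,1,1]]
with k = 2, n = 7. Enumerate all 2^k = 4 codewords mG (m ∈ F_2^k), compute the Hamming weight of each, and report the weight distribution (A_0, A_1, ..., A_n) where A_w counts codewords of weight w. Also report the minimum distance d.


Weight distribution: A_0 = 1, A_2 = 1, A_4 = 2. Minimum distance d = 2.

Enumerate all 2^2 = 4 messages m ∈ F_2^2.
For each, compute codeword c = mG in F_2^7, then tally its weight.
  m = 00 → c = 0000000, weight = 0.
  m = 10 → c = 0111001, weight = 4.
  m = 01 → c = 0011011, weight = 4.
  m = 11 → c = 0100010, weight = 2.
Tally weights:
  weight 0: 1 codewords.
  weight 2: 1 codewords.
  weight 4: 2 codewords.
Minimum distance d = smallest w > 0 with A_w > 0 = 2.
Sanity: Σ A_w = 4 = 2^2 = 4 ✓.


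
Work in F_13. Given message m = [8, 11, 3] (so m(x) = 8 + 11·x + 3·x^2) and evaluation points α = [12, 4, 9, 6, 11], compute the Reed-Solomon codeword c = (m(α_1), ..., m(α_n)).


c = [0, 9, 12, 0, 11]

Message polynomial: m(x) = 8 + 11·x + 3·x^2 (mod 13).
For each evaluation point α_i, compute m(α_i) mod 13:
  α_1 = 12: Horner steps 3 → 8 → 0, so m(12) = 0.
  α_2 = 4: Horner steps 3 → 10 → 9, so m(4) = 9.
  α_3 = 9: Horner steps 3 → 12 → 12, so m(9) = 12.
  α_4 = 6: Horner steps 3 → 3 → 0, so m(6) = 0.
  α_5 = 11: Horner steps 3 → 5 → 11, so m(11) = 11.
Codeword c = [0, 9, 12, 0, 11] ∈ F_13^5.


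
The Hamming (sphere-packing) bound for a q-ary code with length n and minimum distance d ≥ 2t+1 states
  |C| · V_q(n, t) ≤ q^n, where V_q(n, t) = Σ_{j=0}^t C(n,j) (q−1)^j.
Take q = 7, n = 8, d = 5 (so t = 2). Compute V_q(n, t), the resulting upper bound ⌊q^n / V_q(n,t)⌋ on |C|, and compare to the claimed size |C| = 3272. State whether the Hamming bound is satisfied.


V_q(n, t) = 1057, q^n = 5764801, Hamming bound = 5453, |C| = 3272 ≤ bound (satisfied).

Step 1: Compute V_q(n, t) = Σ_{j=0}^2 C(n, j) (q−1)^j.
  j = 0: C(8,0)·(6)^0 = 1·1 = 1.
  j = 1: C(8,1)·(6)^1 = 8·6 = 48.
  j = 2: C(8,2)·(6)^2 = 28·36 = 1008.
  V_q(n, t) = 1 + 48 + 1008 = 1057.
Step 2: q^n = 7^8 = 5764801.
Step 3: Hamming bound ⌊q^n / V_q(n,t)⌋ = ⌊5764801/1057⌋ = 5453.
Step 4: Compare |C| = 3272 to 5453: satisfied.
The claimed |C| lies below the Hamming bound.


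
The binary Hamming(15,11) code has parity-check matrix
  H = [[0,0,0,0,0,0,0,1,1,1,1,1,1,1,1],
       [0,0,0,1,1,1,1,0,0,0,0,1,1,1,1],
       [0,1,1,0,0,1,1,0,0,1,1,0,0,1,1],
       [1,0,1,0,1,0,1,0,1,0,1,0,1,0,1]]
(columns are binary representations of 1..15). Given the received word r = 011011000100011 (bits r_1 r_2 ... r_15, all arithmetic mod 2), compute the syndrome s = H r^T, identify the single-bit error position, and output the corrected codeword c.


s = (1, 0, 0, 1)^T, error position = 9, corrected codeword c = 011011001100011

Compute s = H r^T mod 2 one row at a time:
  s_1 = 0 + 0 + 1 + 0 + 0 + 0 + 1 + 1 = 3 ≡ 1 (mod 2).
  s_2 = 0 + 1 + 1 + 0 + 0 + 0 + 1 + 1 = 4 ≡ 0 (mod 2).
  s_3 = 1 + 1 + 1 + 0 + 1 + 0 + 1 + 1 = 6 ≡ 0 (mod 2).
  s_4 = 0 + 1 + 1 + 0 + 0 + 0 + 0 + 1 = 3 ≡ 1 (mod 2).
s = (1, 0, 0, 1)^T — this equals column 9 of H (binary 1001), so error is at position 9.
Correct: flip bit 9 of r = 011011000100011 to get c = 011011001100011.
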